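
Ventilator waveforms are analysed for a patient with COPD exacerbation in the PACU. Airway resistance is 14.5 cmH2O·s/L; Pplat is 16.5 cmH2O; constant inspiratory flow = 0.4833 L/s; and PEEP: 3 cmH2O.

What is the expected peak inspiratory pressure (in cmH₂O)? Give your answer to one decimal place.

23.5

PIP = Pplat + Raw × flow = 16.5 + 14.5 × 0.4833 = 16.5 + 7.008 = 23.508 cmH2O.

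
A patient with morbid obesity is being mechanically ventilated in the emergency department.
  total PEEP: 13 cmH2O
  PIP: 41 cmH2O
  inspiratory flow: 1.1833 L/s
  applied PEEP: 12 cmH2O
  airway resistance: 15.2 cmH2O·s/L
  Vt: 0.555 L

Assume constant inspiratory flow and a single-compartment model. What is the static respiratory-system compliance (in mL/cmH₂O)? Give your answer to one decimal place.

Total PEEP = 13 cmH2O (set 12 + intrinsic 1); this is the baseline alveolar pressure.
Equation of motion (constant flow): PIP = Vt/C + R·V̇ + PEEP.
Vt/C = PIP − R·V̇ − PEEP = 41 − 15.2×1.1833 − 13 = 41 − 17.986 − 13 = 10.014 cmH2O.
C = Vt / 10.014 = 555 / 10.014 = 55.422 mL/cmH2O.

55.4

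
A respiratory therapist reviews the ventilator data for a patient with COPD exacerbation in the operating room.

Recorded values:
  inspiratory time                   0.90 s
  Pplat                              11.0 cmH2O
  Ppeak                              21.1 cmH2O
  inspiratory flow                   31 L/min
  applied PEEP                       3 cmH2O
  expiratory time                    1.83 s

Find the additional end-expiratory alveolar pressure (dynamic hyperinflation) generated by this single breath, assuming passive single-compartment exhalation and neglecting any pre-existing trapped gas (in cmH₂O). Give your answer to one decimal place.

1.6

Flow: 31 L/min ÷ 60 = 0.5167 L/s.
Vt = flow × Ti = 0.5167 L/s × 0.90 s × 1000 mL/L = 465.03 mL.
R = (PIP − Pplat)/V̇ = (21.1 − 11.0) / 0.5167 = 10.1/0.5167 = 19.547 cmH2O·s/L.
C = Vt/(Pplat − PEEP) = 465.03 / (11.0 − 3) = 465.03/8.0 = 58.129 mL/cmH2O.
τ = R × C = 19.547 × 0.05813 L/cmH2O = 1.136 s.
Fraction remaining = e^(−Te/τ) = e^(−1.83/1.136) = 0.1997; trapped volume = 465.03 × 0.1997 = 92.866 mL.
Additional alveolar pressure from trapping ≈ V_trapped / C = 92.866 / 58.129 = 1.598 cmH2O.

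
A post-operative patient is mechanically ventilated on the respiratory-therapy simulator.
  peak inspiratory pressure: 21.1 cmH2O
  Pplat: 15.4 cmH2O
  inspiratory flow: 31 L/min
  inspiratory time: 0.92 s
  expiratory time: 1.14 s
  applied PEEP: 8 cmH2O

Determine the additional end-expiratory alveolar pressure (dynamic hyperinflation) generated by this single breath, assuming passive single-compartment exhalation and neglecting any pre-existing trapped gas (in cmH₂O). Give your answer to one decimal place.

1.5

Flow: 31 L/min ÷ 60 = 0.5167 L/s.
Vt = flow × Ti = 0.5167 L/s × 0.92 s × 1000 mL/L = 475.36 mL.
R = (PIP − Pplat)/V̇ = (21.1 − 15.4) / 0.5167 = 5.7/0.5167 = 11.032 cmH2O·s/L.
C = Vt/(Pplat − PEEP) = 475.36 / (15.4 − 8) = 475.36/7.4 = 64.238 mL/cmH2O.
τ = R × C = 11.032 × 0.06424 L/cmH2O = 0.7087 s.
Fraction remaining = e^(−Te/τ) = e^(−1.14/0.7087) = 0.2002; trapped volume = 475.36 × 0.2002 = 95.167 mL.
Additional alveolar pressure from trapping ≈ V_trapped / C = 95.167 / 64.238 = 1.481 cmH2O.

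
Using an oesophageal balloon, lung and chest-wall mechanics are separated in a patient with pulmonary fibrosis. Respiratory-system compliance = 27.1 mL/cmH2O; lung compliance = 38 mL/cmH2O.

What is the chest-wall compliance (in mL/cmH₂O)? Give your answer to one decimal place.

1/Ccw = 1/Crs − 1/CL.
1/Ccw = 1/27.1 − 1/38 = 0.01058.
Ccw = 94.518 mL/cmH2O.

94.5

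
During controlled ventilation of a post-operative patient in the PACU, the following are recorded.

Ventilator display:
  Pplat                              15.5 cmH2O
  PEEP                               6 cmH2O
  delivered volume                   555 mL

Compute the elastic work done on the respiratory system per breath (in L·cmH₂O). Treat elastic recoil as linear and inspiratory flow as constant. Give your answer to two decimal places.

2.64

Elastic work ≈ ½ × (Pplat − PEEP) × Vt = 0.5 × (15.5 − 6) × 0.555 L = 0.5 × 9.5 × 0.555 = 2.636 L·cmH2O.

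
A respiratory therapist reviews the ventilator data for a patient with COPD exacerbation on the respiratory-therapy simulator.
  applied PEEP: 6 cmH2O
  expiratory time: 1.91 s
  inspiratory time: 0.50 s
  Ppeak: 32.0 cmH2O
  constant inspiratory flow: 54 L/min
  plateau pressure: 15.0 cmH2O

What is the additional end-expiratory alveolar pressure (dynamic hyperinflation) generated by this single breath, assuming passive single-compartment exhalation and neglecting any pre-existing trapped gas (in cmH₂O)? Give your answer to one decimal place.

Flow: 54 L/min ÷ 60 = 0.9 L/s.
Vt = flow × Ti = 0.9 L/s × 0.50 s × 1000 mL/L = 450.0 mL.
R = (PIP − Pplat)/V̇ = (32.0 − 15.0) / 0.9 = 17.0/0.9 = 18.889 cmH2O·s/L.
C = Vt/(Pplat − PEEP) = 450.0 / (15.0 − 6) = 450.0/9.0 = 50.0 mL/cmH2O.
τ = R × C = 18.889 × 0.05 L/cmH2O = 0.9445 s.
Fraction remaining = e^(−Te/τ) = e^(−1.91/0.9445) = 0.1324; trapped volume = 450.0 × 0.1324 = 59.58 mL.
Additional alveolar pressure from trapping ≈ V_trapped / C = 59.58 / 50.0 = 1.192 cmH2O.

1.2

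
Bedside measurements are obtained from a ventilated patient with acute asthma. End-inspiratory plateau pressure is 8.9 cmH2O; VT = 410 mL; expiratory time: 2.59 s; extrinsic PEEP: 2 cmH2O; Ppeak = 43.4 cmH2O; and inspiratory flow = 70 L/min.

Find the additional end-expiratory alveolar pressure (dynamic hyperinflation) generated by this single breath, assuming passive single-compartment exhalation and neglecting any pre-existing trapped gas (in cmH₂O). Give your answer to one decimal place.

Flow: 70 L/min ÷ 60 = 1.1667 L/s.
R = (PIP − Pplat)/V̇ = (43.4 − 8.9) / 1.1667 = 34.5/1.1667 = 29.571 cmH2O·s/L.
C = Vt/(Pplat − PEEP) = 410.0 / (8.9 − 2) = 410.0/6.9 = 59.42 mL/cmH2O.
τ = R × C = 29.571 × 0.05942 L/cmH2O = 1.757 s.
Fraction remaining = e^(−Te/τ) = e^(−2.59/1.757) = 0.229; trapped volume = 410.0 × 0.229 = 93.89 mL.
Additional alveolar pressure from trapping ≈ V_trapped / C = 93.89 / 59.42 = 1.58 cmH2O.

1.6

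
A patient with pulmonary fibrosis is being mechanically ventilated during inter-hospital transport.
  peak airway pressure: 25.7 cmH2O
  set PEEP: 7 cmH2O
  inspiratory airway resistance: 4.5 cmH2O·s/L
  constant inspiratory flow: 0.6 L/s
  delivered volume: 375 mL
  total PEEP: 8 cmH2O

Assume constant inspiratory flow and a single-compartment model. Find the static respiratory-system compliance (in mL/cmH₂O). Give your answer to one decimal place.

Total PEEP = 8 cmH2O (set 7 + intrinsic 1); this is the baseline alveolar pressure.
Equation of motion (constant flow): PIP = Vt/C + R·V̇ + PEEP.
Vt/C = PIP − R·V̇ − PEEP = 25.7 − 4.5×0.6 − 8 = 25.7 − 2.7 − 8 = 15.0 cmH2O.
C = Vt / 15.0 = 375 / 15.0 = 25.0 mL/cmH2O.

25.0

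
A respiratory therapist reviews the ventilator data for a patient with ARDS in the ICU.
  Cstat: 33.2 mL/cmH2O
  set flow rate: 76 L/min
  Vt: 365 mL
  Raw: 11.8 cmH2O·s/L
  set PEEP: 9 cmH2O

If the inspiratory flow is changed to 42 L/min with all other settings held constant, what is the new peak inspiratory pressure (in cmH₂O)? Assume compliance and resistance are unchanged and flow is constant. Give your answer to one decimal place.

Flow: 76 L/min ÷ 60 = 1.2667 L/s.
New flow: 42 L/min ÷ 60 = 0.7 L/s.
PIP = Vt/C + R·V̇ + PEEP (constant-flow equation of motion).
Only the resistive term changes: ΔPIP = R × ΔV̇ = 11.8 × (0.7 − 1.2667) = 11.8 × -0.5667 = -6.687 cmH2O.
Original PIP = 365/33.2 + 11.8×1.2667 + 9 = 34.941 cmH2O; new PIP = 34.941 + (-6.687) = 28.254 cmH2O.

28.3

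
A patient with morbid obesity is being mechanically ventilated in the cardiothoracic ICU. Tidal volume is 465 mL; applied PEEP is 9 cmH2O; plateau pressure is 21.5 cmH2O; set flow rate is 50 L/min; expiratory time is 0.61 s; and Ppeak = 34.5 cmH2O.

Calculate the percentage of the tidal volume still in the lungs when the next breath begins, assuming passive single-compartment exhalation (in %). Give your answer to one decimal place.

Flow: 50 L/min ÷ 60 = 0.8333 L/s.
R = (PIP − Pplat)/V̇ = (34.5 − 21.5) / 0.8333 = 13.0/0.8333 = 15.601 cmH2O·s/L.
C = Vt/(Pplat − PEEP) = 465.0 / (21.5 − 9) = 465.0/12.5 = 37.2 mL/cmH2O.
τ = R × C = 15.601 × 0.0372 L/cmH2O = 0.5804 s.
Fraction remaining at end-expiration = e^(−Te/τ) = e^(−0.61/0.5804) = 0.3496 → 34.96%.

35.0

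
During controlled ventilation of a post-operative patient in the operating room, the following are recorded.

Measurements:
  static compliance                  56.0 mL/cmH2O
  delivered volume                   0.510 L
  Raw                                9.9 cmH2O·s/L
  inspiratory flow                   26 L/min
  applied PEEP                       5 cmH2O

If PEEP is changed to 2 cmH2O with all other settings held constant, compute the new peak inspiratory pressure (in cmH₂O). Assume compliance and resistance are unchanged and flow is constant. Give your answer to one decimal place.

15.4

Flow: 26 L/min ÷ 60 = 0.4333 L/s.
PIP = Vt/C + R·V̇ + PEEP (constant-flow equation of motion).
Only the baseline term changes: ΔPIP = ΔPEEP = 2 − 5 = -3.0 cmH2O.
Original PIP = 510/56.0 + 9.9×0.4333 + 5 = 18.397 cmH2O; new PIP = 18.397 + (-3.0) = 15.397 cmH2O.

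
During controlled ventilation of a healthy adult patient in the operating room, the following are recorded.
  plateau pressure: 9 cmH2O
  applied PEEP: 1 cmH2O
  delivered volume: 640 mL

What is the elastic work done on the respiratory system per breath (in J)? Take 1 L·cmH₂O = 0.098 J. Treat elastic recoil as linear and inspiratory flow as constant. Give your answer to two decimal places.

0.25

Elastic work ≈ ½ × (Pplat − PEEP) × Vt = 0.5 × (9 − 1) × 0.640 L = 0.5 × 8.0 × 0.640 = 2.56 L·cmH2O.
× 0.098 J/(L·cmH2O) → 0.2509 J.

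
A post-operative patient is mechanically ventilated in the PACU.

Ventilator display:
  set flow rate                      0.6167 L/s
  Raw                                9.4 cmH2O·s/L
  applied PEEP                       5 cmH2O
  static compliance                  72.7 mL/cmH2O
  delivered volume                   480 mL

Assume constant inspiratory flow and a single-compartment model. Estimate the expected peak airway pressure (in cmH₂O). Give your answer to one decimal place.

17.4

Equation of motion (constant flow): PIP = Vt/C + R·V̇ + PEEP.
PIP = 480/72.7 + 9.4×0.6167 + 5 = 6.602 + 5.797 + 5 = 17.399 cmH2O.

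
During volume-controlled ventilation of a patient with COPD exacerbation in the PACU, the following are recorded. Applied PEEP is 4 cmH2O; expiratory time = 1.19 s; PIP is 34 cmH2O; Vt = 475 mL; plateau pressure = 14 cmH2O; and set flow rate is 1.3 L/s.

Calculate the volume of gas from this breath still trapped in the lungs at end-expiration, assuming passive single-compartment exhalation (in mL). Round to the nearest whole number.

93

R = (PIP − Pplat)/V̇ = (34 − 14) / 1.3 = 20.0/1.3 = 15.385 cmH2O·s/L.
C = Vt/(Pplat − PEEP) = 475.0 / (14 − 4) = 475.0/10.0 = 47.5 mL/cmH2O.
τ = R × C = 15.385 × 0.0475 L/cmH2O = 0.7308 s.
Fraction remaining = e^(−Te/τ) = e^(−1.19/0.7308) = 0.1963.
Trapped volume = 475.0 × 0.1963 = 93.243 mL.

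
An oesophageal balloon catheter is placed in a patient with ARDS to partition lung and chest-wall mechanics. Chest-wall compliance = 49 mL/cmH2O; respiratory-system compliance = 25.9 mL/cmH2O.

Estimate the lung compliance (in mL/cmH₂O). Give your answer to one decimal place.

1/CL = 1/Crs − 1/Ccw.
1/CL = 1/25.9 − 1/49 = 0.0182.
CL = 54.945 mL/cmH2O.

54.9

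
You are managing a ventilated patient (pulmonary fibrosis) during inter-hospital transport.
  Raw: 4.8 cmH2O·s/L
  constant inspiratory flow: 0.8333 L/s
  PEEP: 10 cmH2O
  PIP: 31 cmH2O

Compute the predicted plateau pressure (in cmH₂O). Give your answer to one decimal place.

Pplat = PIP − Raw × flow = 31 − 4.8 × 0.8333 = 31 − 4.0 = 27.0 cmH2O.

27.0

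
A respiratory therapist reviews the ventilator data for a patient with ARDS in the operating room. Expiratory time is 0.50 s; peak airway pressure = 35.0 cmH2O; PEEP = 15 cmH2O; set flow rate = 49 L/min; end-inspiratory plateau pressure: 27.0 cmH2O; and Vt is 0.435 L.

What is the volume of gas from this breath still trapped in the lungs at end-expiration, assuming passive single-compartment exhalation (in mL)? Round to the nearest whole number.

Flow: 49 L/min ÷ 60 = 0.8167 L/s.
R = (PIP − Pplat)/V̇ = (35.0 − 27.0) / 0.8167 = 8.0/0.8167 = 9.796 cmH2O·s/L.
C = Vt/(Pplat − PEEP) = 435.0 / (27.0 − 15) = 435.0/12.0 = 36.25 mL/cmH2O.
τ = R × C = 9.796 × 0.03625 L/cmH2O = 0.3551 s.
Fraction remaining = e^(−Te/τ) = e^(−0.50/0.3551) = 0.2446.
Trapped volume = 435.0 × 0.2446 = 106.4 mL.

106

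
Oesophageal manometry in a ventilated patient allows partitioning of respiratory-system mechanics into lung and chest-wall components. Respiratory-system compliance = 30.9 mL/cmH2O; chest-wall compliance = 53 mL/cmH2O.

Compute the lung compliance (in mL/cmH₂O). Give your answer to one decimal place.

1/CL = 1/Crs − 1/Ccw.
1/CL = 1/30.9 − 1/53 = 0.01349.
CL = 74.129 mL/cmH2O.

74.1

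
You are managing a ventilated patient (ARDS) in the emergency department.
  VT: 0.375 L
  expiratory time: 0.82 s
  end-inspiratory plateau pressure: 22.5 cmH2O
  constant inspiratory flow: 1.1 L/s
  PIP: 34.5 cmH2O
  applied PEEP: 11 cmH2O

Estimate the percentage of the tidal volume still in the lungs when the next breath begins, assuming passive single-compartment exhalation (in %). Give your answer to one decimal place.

10.0

R = (PIP − Pplat)/V̇ = (34.5 − 22.5) / 1.1 = 12.0/1.1 = 10.909 cmH2O·s/L.
C = Vt/(Pplat − PEEP) = 375.0 / (22.5 − 11) = 375.0/11.5 = 32.609 mL/cmH2O.
τ = R × C = 10.909 × 0.03261 L/cmH2O = 0.3557 s.
Fraction remaining at end-expiration = e^(−Te/τ) = e^(−0.82/0.3557) = 0.09973 → 9.973%.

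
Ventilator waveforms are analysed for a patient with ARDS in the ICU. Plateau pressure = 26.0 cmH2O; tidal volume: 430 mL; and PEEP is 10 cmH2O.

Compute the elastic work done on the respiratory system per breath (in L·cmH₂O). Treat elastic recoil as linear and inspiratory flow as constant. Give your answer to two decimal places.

Elastic work ≈ ½ × (Pplat − PEEP) × Vt = 0.5 × (26.0 − 10) × 0.430 L = 0.5 × 16.0 × 0.430 = 3.44 L·cmH2O.

3.44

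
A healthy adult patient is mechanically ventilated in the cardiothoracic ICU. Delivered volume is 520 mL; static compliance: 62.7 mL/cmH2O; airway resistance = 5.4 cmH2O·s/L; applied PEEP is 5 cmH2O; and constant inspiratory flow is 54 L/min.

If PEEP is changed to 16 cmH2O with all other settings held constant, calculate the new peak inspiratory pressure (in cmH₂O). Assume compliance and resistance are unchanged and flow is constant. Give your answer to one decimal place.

Flow: 54 L/min ÷ 60 = 0.9 L/s.
PIP = Vt/C + R·V̇ + PEEP (constant-flow equation of motion).
Only the baseline term changes: ΔPIP = ΔPEEP = 16 − 5 = 11.0 cmH2O.
Original PIP = 520/62.7 + 5.4×0.9 + 5 = 18.153 cmH2O; new PIP = 18.153 + (11.0) = 29.153 cmH2O.

29.2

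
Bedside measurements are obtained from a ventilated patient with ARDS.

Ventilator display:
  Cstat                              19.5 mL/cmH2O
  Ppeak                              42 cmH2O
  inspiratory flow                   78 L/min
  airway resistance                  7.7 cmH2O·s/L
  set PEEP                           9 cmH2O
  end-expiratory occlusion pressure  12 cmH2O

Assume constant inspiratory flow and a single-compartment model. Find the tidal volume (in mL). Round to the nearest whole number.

390

Flow: 78 L/min ÷ 60 = 1.3 L/s.
Total PEEP = 12 cmH2O (set 9 + intrinsic 3); this is the baseline alveolar pressure.
Equation of motion (constant flow): PIP = Vt/C + R·V̇ + PEEP.
Vt/C = PIP − R·V̇ − PEEP = 42 − 10.01 − 12 = 19.99 cmH2O.
Vt = C × 19.99 = 19.5 × 19.99 = 389.81 mL.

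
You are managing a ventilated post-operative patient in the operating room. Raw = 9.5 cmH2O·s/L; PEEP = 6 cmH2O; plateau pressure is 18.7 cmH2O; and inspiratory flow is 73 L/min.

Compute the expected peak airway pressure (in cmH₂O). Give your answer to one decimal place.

Flow: 73 L/min ÷ 60 = 1.2167 L/s.
PIP = Pplat + Raw × flow = 18.7 + 9.5 × 1.2167 = 18.7 + 11.559 = 30.259 cmH2O.

30.3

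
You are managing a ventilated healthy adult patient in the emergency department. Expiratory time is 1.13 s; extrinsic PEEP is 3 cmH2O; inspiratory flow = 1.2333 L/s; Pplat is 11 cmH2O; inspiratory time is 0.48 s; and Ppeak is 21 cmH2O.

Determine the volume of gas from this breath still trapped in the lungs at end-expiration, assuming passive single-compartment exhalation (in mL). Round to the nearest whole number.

Vt = flow × Ti = 1.2333 L/s × 0.48 s × 1000 mL/L = 591.98 mL.
R = (PIP − Pplat)/V̇ = (21 − 11) / 1.2333 = 10.0/1.2333 = 8.108 cmH2O·s/L.
C = Vt/(Pplat − PEEP) = 591.98 / (11 − 3) = 591.98/8.0 = 73.998 mL/cmH2O.
τ = R × C = 8.108 × 0.074 L/cmH2O = 0.6 s.
Fraction remaining = e^(−Te/τ) = e^(−1.13/0.6) = 0.1521.
Trapped volume = 591.98 × 0.1521 = 90.04 mL.

90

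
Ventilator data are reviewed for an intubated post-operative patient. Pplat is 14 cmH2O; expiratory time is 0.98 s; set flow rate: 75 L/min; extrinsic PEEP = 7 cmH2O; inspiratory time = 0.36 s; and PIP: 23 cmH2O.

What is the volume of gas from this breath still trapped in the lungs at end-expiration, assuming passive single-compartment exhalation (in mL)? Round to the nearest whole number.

Flow: 75 L/min ÷ 60 = 1.25 L/s.
Vt = flow × Ti = 1.25 L/s × 0.36 s × 1000 mL/L = 450.0 mL.
R = (PIP − Pplat)/V̇ = (23 − 14) / 1.25 = 9.0/1.25 = 7.2 cmH2O·s/L.
C = Vt/(Pplat − PEEP) = 450.0 / (14 − 7) = 450.0/7.0 = 64.286 mL/cmH2O.
τ = R × C = 7.2 × 0.06429 L/cmH2O = 0.4629 s.
Fraction remaining = e^(−Te/τ) = e^(−0.98/0.4629) = 0.1204.
Trapped volume = 450.0 × 0.1204 = 54.18 mL.

54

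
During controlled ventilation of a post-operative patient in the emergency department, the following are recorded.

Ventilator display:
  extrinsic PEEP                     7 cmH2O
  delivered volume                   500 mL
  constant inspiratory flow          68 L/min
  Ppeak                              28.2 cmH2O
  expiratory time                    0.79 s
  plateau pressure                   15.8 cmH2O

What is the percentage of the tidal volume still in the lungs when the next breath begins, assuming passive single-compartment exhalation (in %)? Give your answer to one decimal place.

Flow: 68 L/min ÷ 60 = 1.1333 L/s.
R = (PIP − Pplat)/V̇ = (28.2 − 15.8) / 1.1333 = 12.4/1.1333 = 10.941 cmH2O·s/L.
C = Vt/(Pplat − PEEP) = 500.0 / (15.8 − 7) = 500.0/8.8 = 56.818 mL/cmH2O.
τ = R × C = 10.941 × 0.05682 L/cmH2O = 0.6217 s.
Fraction remaining at end-expiration = e^(−Te/τ) = e^(−0.79/0.6217) = 0.2806 → 28.06%.

28.1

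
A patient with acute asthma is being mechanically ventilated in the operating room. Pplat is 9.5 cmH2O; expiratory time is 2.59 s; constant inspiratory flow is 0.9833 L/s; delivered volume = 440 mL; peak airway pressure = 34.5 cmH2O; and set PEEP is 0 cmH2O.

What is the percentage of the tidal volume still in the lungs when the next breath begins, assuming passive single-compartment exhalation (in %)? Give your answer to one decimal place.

R = (PIP − Pplat)/V̇ = (34.5 − 9.5) / 0.9833 = 25.0/0.9833 = 25.425 cmH2O·s/L.
C = Vt/(Pplat − PEEP) = 440.0 / (9.5 − 0) = 440.0/9.5 = 46.316 mL/cmH2O.
τ = R × C = 25.425 × 0.04632 L/cmH2O = 1.178 s.
Fraction remaining at end-expiration = e^(−Te/τ) = e^(−2.59/1.178) = 0.111 → 11.1%.

11.1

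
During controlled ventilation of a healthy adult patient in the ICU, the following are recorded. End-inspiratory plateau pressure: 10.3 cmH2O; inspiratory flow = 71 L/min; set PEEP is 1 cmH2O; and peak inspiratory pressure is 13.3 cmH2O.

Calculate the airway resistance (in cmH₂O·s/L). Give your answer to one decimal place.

2.5

Flow: 71 L/min ÷ 60 = 1.1833 L/s.
Raw = (PIP − Pplat) / flow = (13.3 − 10.3) / 1.1833 = 3.0 / 1.1833 = 2.535 cmH2O·s/L.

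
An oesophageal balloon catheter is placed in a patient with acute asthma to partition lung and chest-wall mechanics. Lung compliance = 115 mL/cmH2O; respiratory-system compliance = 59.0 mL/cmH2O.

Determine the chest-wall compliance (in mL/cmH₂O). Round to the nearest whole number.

121

1/Ccw = 1/Crs − 1/CL.
1/Ccw = 1/59.0 − 1/115 = 0.008254.
Ccw = 121.15 mL/cmH2O.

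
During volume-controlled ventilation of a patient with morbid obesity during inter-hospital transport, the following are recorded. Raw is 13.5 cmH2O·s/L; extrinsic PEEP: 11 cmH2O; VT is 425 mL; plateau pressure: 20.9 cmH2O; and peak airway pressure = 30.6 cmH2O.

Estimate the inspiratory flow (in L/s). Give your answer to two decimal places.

0.72

flow = (PIP − Pplat) / Raw = 9.7 / 13.5 = 0.7185 L/s.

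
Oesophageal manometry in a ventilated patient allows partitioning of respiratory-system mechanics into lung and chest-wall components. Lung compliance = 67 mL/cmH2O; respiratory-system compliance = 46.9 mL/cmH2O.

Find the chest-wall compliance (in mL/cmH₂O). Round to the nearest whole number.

156

1/Ccw = 1/Crs − 1/CL.
1/Ccw = 1/46.9 − 1/67 = 0.006397.
Ccw = 156.32 mL/cmH2O.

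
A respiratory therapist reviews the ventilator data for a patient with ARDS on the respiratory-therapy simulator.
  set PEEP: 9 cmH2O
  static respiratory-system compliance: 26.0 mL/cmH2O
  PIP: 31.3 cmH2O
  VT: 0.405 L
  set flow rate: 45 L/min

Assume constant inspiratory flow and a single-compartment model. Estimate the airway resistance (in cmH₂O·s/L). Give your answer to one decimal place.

9.0

Flow: 45 L/min ÷ 60 = 0.75 L/s.
Equation of motion (constant flow): PIP = Vt/C + R·V̇ + PEEP.
R·V̇ = PIP − Vt/C − PEEP = 31.3 − 405/26.0 − 9 = 31.3 − 15.577 − 9 = 6.723 cmH2O.
R = 6.723 / 0.75 = 8.964 cmH2O·s/L.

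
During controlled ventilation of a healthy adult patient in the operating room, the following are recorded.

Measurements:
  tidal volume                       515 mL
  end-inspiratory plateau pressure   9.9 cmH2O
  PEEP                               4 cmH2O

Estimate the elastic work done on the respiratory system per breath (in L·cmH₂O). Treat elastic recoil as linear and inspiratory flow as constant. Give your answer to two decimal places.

1.52

Elastic work ≈ ½ × (Pplat − PEEP) × Vt = 0.5 × (9.9 − 4) × 0.515 L = 0.5 × 5.9 × 0.515 = 1.519 L·cmH2O.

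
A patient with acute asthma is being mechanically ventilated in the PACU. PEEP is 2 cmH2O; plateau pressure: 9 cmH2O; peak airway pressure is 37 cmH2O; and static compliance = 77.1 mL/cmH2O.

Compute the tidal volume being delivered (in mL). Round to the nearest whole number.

Vt = Cstat × (Pplat − PEEP) = 77.1 × (9 − 2) = 77.1 × 7.0 = 539.7 mL.

540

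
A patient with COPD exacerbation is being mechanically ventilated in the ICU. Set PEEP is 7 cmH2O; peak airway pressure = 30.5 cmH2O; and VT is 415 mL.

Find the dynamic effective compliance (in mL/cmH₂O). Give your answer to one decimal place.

Dynamic compliance = Vt / (PIP − PEEP) = 415 / (30.5 − 7) = 415 / 23.5 = 17.66 mL/cmH2O.

17.7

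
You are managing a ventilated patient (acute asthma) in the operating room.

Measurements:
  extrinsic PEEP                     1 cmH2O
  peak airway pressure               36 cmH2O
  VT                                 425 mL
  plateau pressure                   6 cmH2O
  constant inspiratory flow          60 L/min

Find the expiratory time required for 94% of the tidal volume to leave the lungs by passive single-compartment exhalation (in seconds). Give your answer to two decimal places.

Flow: 60 L/min ÷ 60 = 1 L/s.
R = (PIP − Pplat)/V̇ = (36 − 6) / 1 = 30.0/1 = 30.0 cmH2O·s/L.
C = Vt/(Pplat − PEEP) = 425.0 / (6 − 1) = 425.0/5.0 = 85.0 mL/cmH2O.
τ = R × C = 30.0 × 0.085 L/cmH2O = 2.55 s.
t = −τ·ln(1 − 0.94) = −2.55·ln(0.06) = 7.174 s.

7.17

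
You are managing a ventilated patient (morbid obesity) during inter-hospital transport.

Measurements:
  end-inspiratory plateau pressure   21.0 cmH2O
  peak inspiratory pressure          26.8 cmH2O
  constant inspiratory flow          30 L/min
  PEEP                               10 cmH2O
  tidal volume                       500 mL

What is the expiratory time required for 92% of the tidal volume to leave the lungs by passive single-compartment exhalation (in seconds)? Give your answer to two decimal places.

1.33

Flow: 30 L/min ÷ 60 = 0.5 L/s.
R = (PIP − Pplat)/V̇ = (26.8 − 21.0) / 0.5 = 5.8/0.5 = 11.6 cmH2O·s/L.
C = Vt/(Pplat − PEEP) = 500.0 / (21.0 − 10) = 500.0/11.0 = 45.455 mL/cmH2O.
τ = R × C = 11.6 × 0.04546 L/cmH2O = 0.5273 s.
t = −τ·ln(1 − 0.92) = −0.5273·ln(0.08) = 1.332 s.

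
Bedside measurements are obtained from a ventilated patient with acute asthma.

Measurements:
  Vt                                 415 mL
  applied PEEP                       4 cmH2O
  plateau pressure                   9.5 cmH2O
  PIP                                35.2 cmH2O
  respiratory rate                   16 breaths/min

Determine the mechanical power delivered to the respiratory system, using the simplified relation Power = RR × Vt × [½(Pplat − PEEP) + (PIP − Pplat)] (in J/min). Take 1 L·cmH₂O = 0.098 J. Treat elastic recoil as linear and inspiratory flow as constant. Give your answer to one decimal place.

18.5

Per-breath work = Vt × [½(Pplat−PEEP) + (PIP−Pplat)] = 0.415 × [0.5×5.5 + 25.7] = 0.415 × 28.45 = 11.807 L·cmH2O.
Power = 16 × 11.807 = 188.91 L·cmH2O/min.
× 0.098 J/(L·cmH2O) → 18.513 J/min.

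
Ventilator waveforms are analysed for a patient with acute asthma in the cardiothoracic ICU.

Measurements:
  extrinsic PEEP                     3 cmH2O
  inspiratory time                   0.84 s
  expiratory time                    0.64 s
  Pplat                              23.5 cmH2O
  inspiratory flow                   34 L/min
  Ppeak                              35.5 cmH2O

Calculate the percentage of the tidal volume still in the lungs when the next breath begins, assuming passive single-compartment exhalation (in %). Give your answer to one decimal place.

Flow: 34 L/min ÷ 60 = 0.5667 L/s.
Vt = flow × Ti = 0.5667 L/s × 0.84 s × 1000 mL/L = 476.03 mL.
R = (PIP − Pplat)/V̇ = (35.5 − 23.5) / 0.5667 = 12.0/0.5667 = 21.175 cmH2O·s/L.
C = Vt/(Pplat − PEEP) = 476.03 / (23.5 − 3) = 476.03/20.5 = 23.221 mL/cmH2O.
τ = R × C = 21.175 × 0.02322 L/cmH2O = 0.4917 s.
Fraction remaining at end-expiration = e^(−Te/τ) = e^(−0.64/0.4917) = 0.2721 → 27.21%.

27.2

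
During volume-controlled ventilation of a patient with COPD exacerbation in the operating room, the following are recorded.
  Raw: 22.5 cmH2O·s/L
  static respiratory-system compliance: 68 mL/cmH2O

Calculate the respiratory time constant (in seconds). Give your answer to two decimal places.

1.53

τ = R × C = 22.5 × 68 mL/cmH2O = 22.5 × 0.068 L/cmH2O = 1.53 s.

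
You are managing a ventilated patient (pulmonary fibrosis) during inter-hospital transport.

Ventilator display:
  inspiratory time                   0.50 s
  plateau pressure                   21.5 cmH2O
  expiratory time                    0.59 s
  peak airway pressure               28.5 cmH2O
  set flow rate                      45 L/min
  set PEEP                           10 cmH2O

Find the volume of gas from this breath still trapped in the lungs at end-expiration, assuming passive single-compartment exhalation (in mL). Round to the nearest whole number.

Flow: 45 L/min ÷ 60 = 0.75 L/s.
Vt = flow × Ti = 0.75 L/s × 0.50 s × 1000 mL/L = 375.0 mL.
R = (PIP − Pplat)/V̇ = (28.5 − 21.5) / 0.75 = 7.0/0.75 = 9.333 cmH2O·s/L.
C = Vt/(Pplat − PEEP) = 375.0 / (21.5 − 10) = 375.0/11.5 = 32.609 mL/cmH2O.
τ = R × C = 9.333 × 0.03261 L/cmH2O = 0.3043 s.
Fraction remaining = e^(−Te/τ) = e^(−0.59/0.3043) = 0.1439.
Trapped volume = 375.0 × 0.1439 = 53.963 mL.

54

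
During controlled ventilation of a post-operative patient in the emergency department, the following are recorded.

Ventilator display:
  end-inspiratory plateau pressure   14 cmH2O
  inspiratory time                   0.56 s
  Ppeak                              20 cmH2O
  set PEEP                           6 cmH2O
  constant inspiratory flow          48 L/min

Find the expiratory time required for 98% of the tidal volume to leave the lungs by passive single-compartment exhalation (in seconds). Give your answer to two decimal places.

1.64

Flow: 48 L/min ÷ 60 = 0.8 L/s.
Vt = flow × Ti = 0.8 L/s × 0.56 s × 1000 mL/L = 448.0 mL.
R = (PIP − Pplat)/V̇ = (20 − 14) / 0.8 = 6.0/0.8 = 7.5 cmH2O·s/L.
C = Vt/(Pplat − PEEP) = 448.0 / (14 − 6) = 448.0/8.0 = 56.0 mL/cmH2O.
τ = R × C = 7.5 × 0.056 L/cmH2O = 0.42 s.
t = −τ·ln(1 − 0.98) = −0.42·ln(0.02) = 1.643 s.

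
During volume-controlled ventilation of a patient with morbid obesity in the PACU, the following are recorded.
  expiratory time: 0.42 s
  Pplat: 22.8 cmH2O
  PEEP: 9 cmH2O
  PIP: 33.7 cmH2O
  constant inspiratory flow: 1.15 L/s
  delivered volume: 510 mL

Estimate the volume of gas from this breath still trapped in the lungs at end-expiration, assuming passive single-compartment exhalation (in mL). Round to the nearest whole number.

154

R = (PIP − Pplat)/V̇ = (33.7 − 22.8) / 1.15 = 10.9/1.15 = 9.478 cmH2O·s/L.
C = Vt/(Pplat − PEEP) = 510.0 / (22.8 − 9) = 510.0/13.8 = 36.957 mL/cmH2O.
τ = R × C = 9.478 × 0.03696 L/cmH2O = 0.3503 s.
Fraction remaining = e^(−Te/τ) = e^(−0.42/0.3503) = 0.3015.
Trapped volume = 510.0 × 0.3015 = 153.77 mL.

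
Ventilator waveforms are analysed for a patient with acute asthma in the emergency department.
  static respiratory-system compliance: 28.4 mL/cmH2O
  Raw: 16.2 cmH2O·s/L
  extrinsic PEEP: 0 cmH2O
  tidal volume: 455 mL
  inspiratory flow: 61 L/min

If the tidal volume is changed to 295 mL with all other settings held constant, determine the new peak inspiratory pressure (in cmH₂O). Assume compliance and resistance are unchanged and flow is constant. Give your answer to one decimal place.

Flow: 61 L/min ÷ 60 = 1.0167 L/s.
PIP = Vt/C + R·V̇ + PEEP (constant-flow equation of motion).
Only the elastic term changes: ΔPIP = ΔVt / C = (295 − 455) / 28.4 = -5.634 cmH2O.
Original PIP = 455/28.4 + 16.2×1.0167 + 0 = 32.492 cmH2O; new PIP = 32.492 + (-5.634) = 26.858 cmH2O.

26.9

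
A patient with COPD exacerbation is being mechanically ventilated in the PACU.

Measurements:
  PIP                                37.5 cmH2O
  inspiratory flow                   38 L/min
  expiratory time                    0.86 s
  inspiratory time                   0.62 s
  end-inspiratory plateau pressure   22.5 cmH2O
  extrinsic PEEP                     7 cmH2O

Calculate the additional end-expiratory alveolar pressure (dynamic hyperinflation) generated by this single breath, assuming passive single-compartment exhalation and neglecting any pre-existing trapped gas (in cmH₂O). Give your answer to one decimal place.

3.7

Flow: 38 L/min ÷ 60 = 0.6333 L/s.
Vt = flow × Ti = 0.6333 L/s × 0.62 s × 1000 mL/L = 392.65 mL.
R = (PIP − Pplat)/V̇ = (37.5 − 22.5) / 0.6333 = 15.0/0.6333 = 23.685 cmH2O·s/L.
C = Vt/(Pplat − PEEP) = 392.65 / (22.5 − 7) = 392.65/15.5 = 25.332 mL/cmH2O.
τ = R × C = 23.685 × 0.02533 L/cmH2O = 0.5999 s.
Fraction remaining = e^(−Te/τ) = e^(−0.86/0.5999) = 0.2385; trapped volume = 392.65 × 0.2385 = 93.647 mL.
Additional alveolar pressure from trapping ≈ V_trapped / C = 93.647 / 25.332 = 3.697 cmH2O.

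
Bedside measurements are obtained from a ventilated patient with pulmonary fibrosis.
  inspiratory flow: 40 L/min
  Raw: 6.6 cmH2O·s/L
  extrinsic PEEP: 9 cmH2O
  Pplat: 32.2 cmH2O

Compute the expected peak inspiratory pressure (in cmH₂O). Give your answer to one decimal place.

36.6

Flow: 40 L/min ÷ 60 = 0.6667 L/s.
PIP = Pplat + Raw × flow = 32.2 + 6.6 × 0.6667 = 32.2 + 4.4 = 36.6 cmH2O.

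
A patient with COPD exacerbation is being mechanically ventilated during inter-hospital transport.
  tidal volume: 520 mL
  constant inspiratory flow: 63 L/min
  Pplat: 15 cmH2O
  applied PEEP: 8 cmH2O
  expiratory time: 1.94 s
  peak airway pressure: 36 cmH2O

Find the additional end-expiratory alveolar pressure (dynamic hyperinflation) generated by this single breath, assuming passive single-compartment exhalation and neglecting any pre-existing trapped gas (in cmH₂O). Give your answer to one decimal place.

Flow: 63 L/min ÷ 60 = 1.05 L/s.
R = (PIP − Pplat)/V̇ = (36 − 15) / 1.05 = 21.0/1.05 = 20.0 cmH2O·s/L.
C = Vt/(Pplat − PEEP) = 520.0 / (15 − 8) = 520.0/7.0 = 74.286 mL/cmH2O.
τ = R × C = 20.0 × 0.07429 L/cmH2O = 1.486 s.
Fraction remaining = e^(−Te/τ) = e^(−1.94/1.486) = 0.271; trapped volume = 520.0 × 0.271 = 140.92 mL.
Additional alveolar pressure from trapping ≈ V_trapped / C = 140.92 / 74.286 = 1.897 cmH2O.

1.9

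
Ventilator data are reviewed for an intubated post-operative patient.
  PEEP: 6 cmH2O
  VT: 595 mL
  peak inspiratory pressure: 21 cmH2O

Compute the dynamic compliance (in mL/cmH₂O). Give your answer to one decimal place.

Dynamic compliance = Vt / (PIP − PEEP) = 595 / (21 − 6) = 595 / 15.0 = 39.667 mL/cmH2O.

39.7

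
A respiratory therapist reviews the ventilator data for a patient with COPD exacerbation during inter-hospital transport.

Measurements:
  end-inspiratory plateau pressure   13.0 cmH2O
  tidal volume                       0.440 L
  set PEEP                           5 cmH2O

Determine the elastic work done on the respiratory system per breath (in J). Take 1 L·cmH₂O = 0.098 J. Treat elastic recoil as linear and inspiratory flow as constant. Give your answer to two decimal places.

0.17

Elastic work ≈ ½ × (Pplat − PEEP) × Vt = 0.5 × (13.0 − 5) × 0.440 L = 0.5 × 8.0 × 0.440 = 1.76 L·cmH2O.
× 0.098 J/(L·cmH2O) → 0.1725 J.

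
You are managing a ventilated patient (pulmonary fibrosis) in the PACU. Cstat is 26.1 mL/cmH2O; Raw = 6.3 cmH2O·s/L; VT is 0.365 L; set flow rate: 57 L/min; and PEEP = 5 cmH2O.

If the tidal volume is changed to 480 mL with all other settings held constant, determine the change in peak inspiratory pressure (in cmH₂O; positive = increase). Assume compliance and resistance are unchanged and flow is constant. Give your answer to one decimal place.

4.4

PIP = Vt/C + R·V̇ + PEEP (constant-flow equation of motion).
Only the elastic term changes: ΔPIP = ΔVt / C = (480 − 365) / 26.1 = 4.406 cmH2O.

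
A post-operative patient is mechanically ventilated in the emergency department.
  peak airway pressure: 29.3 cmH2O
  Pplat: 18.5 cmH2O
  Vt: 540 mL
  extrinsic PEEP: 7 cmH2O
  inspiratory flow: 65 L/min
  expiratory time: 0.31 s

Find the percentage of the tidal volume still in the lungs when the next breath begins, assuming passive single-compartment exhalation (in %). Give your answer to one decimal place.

Flow: 65 L/min ÷ 60 = 1.0833 L/s.
R = (PIP − Pplat)/V̇ = (29.3 − 18.5) / 1.0833 = 10.8/1.0833 = 9.97 cmH2O·s/L.
C = Vt/(Pplat − PEEP) = 540.0 / (18.5 − 7) = 540.0/11.5 = 46.957 mL/cmH2O.
τ = R × C = 9.97 × 0.04696 L/cmH2O = 0.4682 s.
Fraction remaining at end-expiration = e^(−Te/τ) = e^(−0.31/0.4682) = 0.5158 → 51.58%.

51.6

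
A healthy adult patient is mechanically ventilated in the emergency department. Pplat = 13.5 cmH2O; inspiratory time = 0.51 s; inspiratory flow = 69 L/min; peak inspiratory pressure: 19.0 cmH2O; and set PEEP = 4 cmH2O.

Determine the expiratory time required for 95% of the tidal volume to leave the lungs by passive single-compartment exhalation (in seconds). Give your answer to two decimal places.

0.88

Flow: 69 L/min ÷ 60 = 1.15 L/s.
Vt = flow × Ti = 1.15 L/s × 0.51 s × 1000 mL/L = 586.5 mL.
R = (PIP − Pplat)/V̇ = (19.0 − 13.5) / 1.15 = 5.5/1.15 = 4.783 cmH2O·s/L.
C = Vt/(Pplat − PEEP) = 586.5 / (13.5 − 4) = 586.5/9.5 = 61.737 mL/cmH2O.
τ = R × C = 4.783 × 0.06174 L/cmH2O = 0.2953 s.
t = −τ·ln(1 − 0.95) = −0.2953·ln(0.05) = 0.8846 s.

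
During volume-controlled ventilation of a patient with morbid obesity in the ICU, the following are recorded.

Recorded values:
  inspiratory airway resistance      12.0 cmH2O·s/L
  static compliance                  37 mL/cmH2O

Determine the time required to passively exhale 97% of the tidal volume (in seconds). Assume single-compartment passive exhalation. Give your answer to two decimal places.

1.56

τ = R × C = 12.0 × 37 mL/cmH2O = 12.0 × 0.037 L/cmH2O = 0.444 s.
Exhaled fraction f = 1 − e^(−t/τ) → t = −τ·ln(1 − f) = −0.444·ln(0.03) = 1.557 s.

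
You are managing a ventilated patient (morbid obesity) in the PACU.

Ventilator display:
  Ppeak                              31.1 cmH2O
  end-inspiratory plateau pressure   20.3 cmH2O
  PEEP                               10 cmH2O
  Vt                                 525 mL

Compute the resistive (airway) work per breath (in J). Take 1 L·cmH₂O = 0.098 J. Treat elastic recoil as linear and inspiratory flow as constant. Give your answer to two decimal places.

0.56

With constant inspiratory flow the resistive pressure is constant at PIP − Pplat = 31.1 − 20.3 = 10.8 cmH2O, so resistive work = 10.8 × 0.525 = 5.67 L·cmH2O.
× 0.098 J/(L·cmH2O) → 0.5557 J.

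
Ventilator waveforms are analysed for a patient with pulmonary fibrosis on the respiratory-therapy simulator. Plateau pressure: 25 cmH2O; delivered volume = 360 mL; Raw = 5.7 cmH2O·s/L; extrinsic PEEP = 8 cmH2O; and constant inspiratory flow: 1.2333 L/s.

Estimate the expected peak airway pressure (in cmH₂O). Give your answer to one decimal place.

32.0

PIP = Pplat + Raw × flow = 25 + 5.7 × 1.2333 = 25 + 7.03 = 32.03 cmH2O.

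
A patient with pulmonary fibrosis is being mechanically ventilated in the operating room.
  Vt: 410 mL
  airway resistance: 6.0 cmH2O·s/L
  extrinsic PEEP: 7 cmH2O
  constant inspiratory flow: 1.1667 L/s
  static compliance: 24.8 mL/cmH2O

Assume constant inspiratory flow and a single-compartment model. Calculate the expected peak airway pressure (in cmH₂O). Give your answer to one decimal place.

30.5

Equation of motion (constant flow): PIP = Vt/C + R·V̇ + PEEP.
PIP = 410/24.8 + 6.0×1.1667 + 7 = 16.532 + 7.0 + 7 = 30.532 cmH2O.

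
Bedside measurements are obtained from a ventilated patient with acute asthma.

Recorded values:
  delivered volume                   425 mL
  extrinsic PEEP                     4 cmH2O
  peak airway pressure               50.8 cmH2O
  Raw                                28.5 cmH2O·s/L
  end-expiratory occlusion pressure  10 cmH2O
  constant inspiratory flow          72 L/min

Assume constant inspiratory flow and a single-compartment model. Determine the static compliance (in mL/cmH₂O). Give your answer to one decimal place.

Flow: 72 L/min ÷ 60 = 1.2 L/s.
Total PEEP = 10 cmH2O (set 4 + intrinsic 6); this is the baseline alveolar pressure.
Equation of motion (constant flow): PIP = Vt/C + R·V̇ + PEEP.
Vt/C = PIP − R·V̇ − PEEP = 50.8 − 28.5×1.2 − 10 = 50.8 − 34.2 − 10 = 6.6 cmH2O.
C = Vt / 6.6 = 425 / 6.6 = 64.394 mL/cmH2O.

64.4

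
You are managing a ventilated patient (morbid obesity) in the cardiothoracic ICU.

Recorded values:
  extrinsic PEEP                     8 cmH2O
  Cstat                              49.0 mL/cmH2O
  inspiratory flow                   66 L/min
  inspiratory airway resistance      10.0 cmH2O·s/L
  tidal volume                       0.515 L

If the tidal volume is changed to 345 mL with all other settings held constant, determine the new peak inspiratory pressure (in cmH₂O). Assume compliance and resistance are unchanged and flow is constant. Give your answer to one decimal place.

Flow: 66 L/min ÷ 60 = 1.1 L/s.
PIP = Vt/C + R·V̇ + PEEP (constant-flow equation of motion).
Only the elastic term changes: ΔPIP = ΔVt / C = (345 − 515) / 49.0 = -3.469 cmH2O.
Original PIP = 515/49.0 + 10.0×1.1 + 8 = 29.51 cmH2O; new PIP = 29.51 + (-3.469) = 26.041 cmH2O.

26.0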